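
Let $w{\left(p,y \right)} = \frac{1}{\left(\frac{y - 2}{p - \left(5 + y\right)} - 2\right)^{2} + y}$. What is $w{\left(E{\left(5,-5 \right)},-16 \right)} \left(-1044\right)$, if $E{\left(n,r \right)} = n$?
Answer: $\frac{22272}{133} \approx 167.46$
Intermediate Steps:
$w{\left(p,y \right)} = \frac{1}{y + \left(-2 + \frac{-2 + y}{-5 + p - y}\right)^{2}}$ ($w{\left(p,y \right)} = \frac{1}{\left(\frac{-2 + y}{-5 + p - y} - 2\right)^{2} + y} = \frac{1}{\left(-2 + \frac{-2 + y}{-5 + p - y}\right)^{2} + y} = \frac{1}{y + \left(-2 + \frac{-2 + y}{-5 + p - y}\right)^{2}}$)
$w{\left(E{\left(5,-5 \right)},-16 \right)} \left(-1044\right) = \frac{\left(5 - 16 - 5\right)^{2}}{\left(8 - 10 + 3 \left(-16\right)\right)^{2} - 16 \left(5 - 16 - 5\right)^{2}} \left(-1044\right) = \frac{\left(5 - 16 - 5\right)^{2}}{\left(8 - 10 - 48\right)^{2} - 16 \left(5 - 16 - 5\right)^{2}} \left(-1044\right) = \frac{\left(-16\right)^{2}}{\left(-50\right)^{2} - 16 \left(-16\right)^{2}} \left(-1044\right) = \frac{1}{2500 - 4096} \cdot 256 \left(-1044\right) = \frac{1}{-1596} \cdot 256 \left(-1044\right) = \left(- \frac{1}{1596}\right) 256 \left(-1044\right) = \left(- \frac{64}{399}\right) \left(-1044\right) = \frac{22272}{133}$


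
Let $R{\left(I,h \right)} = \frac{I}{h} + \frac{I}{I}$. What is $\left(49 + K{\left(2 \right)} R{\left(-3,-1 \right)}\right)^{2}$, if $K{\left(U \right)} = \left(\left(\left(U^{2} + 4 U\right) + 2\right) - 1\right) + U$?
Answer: $11881$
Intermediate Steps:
$R{\left(I,h \right)} = 1 + \frac{I}{h}$ ($R{\left(I,h \right)} = \frac{I}{h} + 1 = 1 + \frac{I}{h}$)
$K{\left(U \right)} = 1 + U^{2} + 5 U$ ($K{\left(U \right)} = \left(\left(2 + U^{2} + 4 U\right) - 1\right) + U = \left(1 + U^{2} + 4 U\right) + U = 1 + U^{2} + 5 U$)
$\left(49 + K{\left(2 \right)} R{\left(-3,-1 \right)}\right)^{2} = \left(49 + \left(1 + 2^{2} + 5 \cdot 2\right) \frac{-3 - 1}{-1}\right)^{2} = \left(49 + \left(1 + 4 + 10\right) \left(\left(-1\right) \left(-4\right)\right)\right)^{2} = \left(49 + 15 \cdot 4\right)^{2} = \left(49 + 60\right)^{2} = 109^{2} = 11881$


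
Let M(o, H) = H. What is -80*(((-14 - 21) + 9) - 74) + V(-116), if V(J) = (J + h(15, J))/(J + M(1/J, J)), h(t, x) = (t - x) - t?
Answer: 8000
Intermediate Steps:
h(t, x) = -x
V(J) = 0 (V(J) = (J - J)/(J + J) = 0/((2*J)) = 0*(1/(2*J)) = 0)
-80*(((-14 - 21) + 9) - 74) + V(-116) = -80*(((-14 - 21) + 9) - 74) + 0 = -80*((-35 + 9) - 74) + 0 = -80*(-26 - 74) + 0 = -80*(-100) + 0 = 8000 + 0 = 8000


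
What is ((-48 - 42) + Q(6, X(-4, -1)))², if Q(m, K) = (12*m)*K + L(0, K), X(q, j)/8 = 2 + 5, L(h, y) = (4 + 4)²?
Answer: 16048036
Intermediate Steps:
L(h, y) = 64 (L(h, y) = 8² = 64)
X(q, j) = 56 (X(q, j) = 8*(2 + 5) = 8*7 = 56)
Q(m, K) = 64 + 12*K*m (Q(m, K) = (12*m)*K + 64 = 12*K*m + 64 = 64 + 12*K*m)
((-48 - 42) + Q(6, X(-4, -1)))² = ((-48 - 42) + (64 + 12*56*6))² = (-90 + (64 + 4032))² = (-90 + 4096)² = 4006² = 16048036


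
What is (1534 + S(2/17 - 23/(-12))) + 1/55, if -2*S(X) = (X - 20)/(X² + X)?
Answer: 4338840997/2825735 ≈ 1535.5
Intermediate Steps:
S(X) = -(-20 + X)/(2*(X + X²)) (S(X) = -(X - 20)/(2*(X² + X)) = -(-20 + X)/(2*(X + X²)))
(1534 + S(2/17 - 23/(-12))) + 1/55 = (1534 + (20 - (2/17 - 23/(-12)))/(2*(2/17 - 23/(-12))*(1 + (2/17 - 23/(-12))))) + 1/55 = (1534 + (20 - (2*(1/17) - 23*(-1/12)))/(2*(2*(1/17) - 23*(-1/12))*(1 + (2*(1/17) - 23*(-1/12))))) + 1/55 = (1534 + (20 - (2/17 + 23/12))/(2*(2/17 + 23/12)*(1 + (2/17 + 23/12)))) + 1/55 = (1534 + (20 - 1*415/204)/(2*(415/204)*(1 + 415/204))) + 1/55 = (1534 + (½)*(204/415)*(20 - 415/204)/(619/204)) + 1/55 = (1534 + (½)*(204/415)*(204/619)*(3665/204)) + 1/55 = (1534 + 74766/51377) + 1/55 = 78887084/51377 + 1/55 = 4338840997/2825735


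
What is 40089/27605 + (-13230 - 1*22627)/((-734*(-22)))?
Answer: -342475313/445765540 ≈ -0.76829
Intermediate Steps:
40089/27605 + (-13230 - 1*22627)/((-734*(-22))) = 40089*(1/27605) + (-13230 - 22627)/16148 = 40089/27605 - 35857*1/16148 = 40089/27605 - 35857/16148 = -342475313/445765540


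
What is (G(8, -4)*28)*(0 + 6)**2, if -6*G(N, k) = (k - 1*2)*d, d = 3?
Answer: 3024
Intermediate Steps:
G(N, k) = 1 - k/2 (G(N, k) = -(k - 1*2)*3/6 = -(k - 2)*3/6 = -(-2 + k)*3/6 = -(-6 + 3*k)/6 = 1 - k/2)
(G(8, -4)*28)*(0 + 6)**2 = ((1 - 1/2*(-4))*28)*(0 + 6)**2 = ((1 + 2)*28)*6**2 = (3*28)*36 = 84*36 = 3024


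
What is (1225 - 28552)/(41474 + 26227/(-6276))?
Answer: -171504252/260264597 ≈ -0.65896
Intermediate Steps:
(1225 - 28552)/(41474 + 26227/(-6276)) = -27327/(41474 + 26227*(-1/6276)) = -27327/(41474 - 26227/6276) = -27327/260264597/6276 = -27327*6276/260264597 = -171504252/260264597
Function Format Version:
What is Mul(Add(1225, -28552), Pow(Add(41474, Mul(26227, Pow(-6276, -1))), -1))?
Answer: Rational(-171504252, 260264597) ≈ -0.65896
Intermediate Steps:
Mul(Add(1225, -28552), Pow(Add(41474, Mul(26227, Pow(-6276, -1))), -1)) = Mul(-27327, Pow(Add(41474, Mul(26227, Rational(-1, 6276))), -1)) = Mul(-27327, Pow(Add(41474, Rational(-26227, 6276)), -1)) = Mul(-27327, Pow(Rational(260264597, 6276), -1)) = Mul(-27327, Rational(6276, 260264597)) = Rational(-171504252, 260264597)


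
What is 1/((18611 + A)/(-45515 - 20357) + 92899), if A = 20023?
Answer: 32936/3059702147 ≈ 1.0764e-5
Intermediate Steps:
1/((18611 + A)/(-45515 - 20357) + 92899) = 1/((18611 + 20023)/(-45515 - 20357) + 92899) = 1/(38634/(-65872) + 92899) = 1/(38634*(-1/65872) + 92899) = 1/(-19317/32936 + 92899) = 1/(3059702147/32936) = 32936/3059702147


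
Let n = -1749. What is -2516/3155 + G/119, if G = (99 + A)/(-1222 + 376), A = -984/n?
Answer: -3145842001/3939919830 ≈ -0.79845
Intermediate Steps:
A = 328/583 (A = -984/(-1749) = -984*(-1/1749) = 328/583 ≈ 0.56261)
G = -1235/10494 (G = (99 + 328/583)/(-1222 + 376) = (58045/583)/(-846) = (58045/583)*(-1/846) = -1235/10494 ≈ -0.11769)
-2516/3155 + G/119 = -2516/3155 - 1235/10494/119 = -2516*1/3155 - 1235/10494*1/119 = -2516/3155 - 1235/1248786 = -3145842001/3939919830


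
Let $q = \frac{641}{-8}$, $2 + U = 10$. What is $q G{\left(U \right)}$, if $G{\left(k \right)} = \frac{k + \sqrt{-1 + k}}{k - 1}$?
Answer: $- \frac{641}{7} - \frac{641 \sqrt{7}}{56} \approx -121.86$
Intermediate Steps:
$U = 8$ ($U = -2 + 10 = 8$)
$G{\left(k \right)} = \frac{k + \sqrt{-1 + k}}{-1 + k}$
$q = - \frac{641}{8}$ ($q = 641 \left(- \frac{1}{8}\right) = - \frac{641}{8} \approx -80.125$)
$q G{\left(U \right)} = - \frac{641 \frac{-1 + 8 + 8 \sqrt{-1 + 8}}{\left(-1 + 8\right)^{\frac{3}{2}}}}{8} = - \frac{641 \frac{-1 + 8 + 8 \sqrt{7}}{7 \sqrt{7}}}{8} = - \frac{641 \frac{\sqrt{7}}{49} \left(7 + 8 \sqrt{7}\right)}{8} = - \frac{641 \frac{\sqrt{7} \left(7 + 8 \sqrt{7}\right)}{49}}{8} = - \frac{641 \sqrt{7} \left(7 + 8 \sqrt{7}\right)}{392}$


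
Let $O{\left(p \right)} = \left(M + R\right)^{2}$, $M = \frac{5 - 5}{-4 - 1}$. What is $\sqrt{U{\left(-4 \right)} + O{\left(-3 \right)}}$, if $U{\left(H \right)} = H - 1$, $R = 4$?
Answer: $\sqrt{11} \approx 3.3166$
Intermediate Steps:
$M = 0$ ($M = \frac{0}{-5} = 0 \left(- \frac{1}{5}\right) = 0$)
$O{\left(p \right)} = 16$ ($O{\left(p \right)} = \left(0 + 4\right)^{2} = 4^{2} = 16$)
$U{\left(H \right)} = -1 + H$
$\sqrt{U{\left(-4 \right)} + O{\left(-3 \right)}} = \sqrt{\left(-1 - 4\right) + 16} = \sqrt{-5 + 16} = \sqrt{11}$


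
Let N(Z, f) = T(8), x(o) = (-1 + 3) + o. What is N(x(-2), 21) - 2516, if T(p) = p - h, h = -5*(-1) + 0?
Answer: -2513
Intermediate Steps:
x(o) = 2 + o
h = 5 (h = 5 + 0 = 5)
T(p) = -5 + p (T(p) = p - 1*5 = p - 5 = -5 + p)
N(Z, f) = 3 (N(Z, f) = -5 + 8 = 3)
N(x(-2), 21) - 2516 = 3 - 2516 = -2513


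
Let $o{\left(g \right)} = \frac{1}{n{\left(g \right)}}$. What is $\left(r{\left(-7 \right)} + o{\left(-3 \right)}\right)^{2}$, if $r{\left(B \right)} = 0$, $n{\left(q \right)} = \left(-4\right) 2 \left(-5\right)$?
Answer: $\frac{1}{1600} \approx 0.000625$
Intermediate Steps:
$n{\left(q \right)} = 40$ ($n{\left(q \right)} = \left(-8\right) \left(-5\right) = 40$)
$o{\left(g \right)} = \frac{1}{40}$
$\left(r{\left(-7 \right)} + o{\left(-3 \right)}\right)^{2} = \left(0 + \frac{1}{40}\right)^{2} = \left(\frac{1}{40}\right)^{2} = \frac{1}{1600}$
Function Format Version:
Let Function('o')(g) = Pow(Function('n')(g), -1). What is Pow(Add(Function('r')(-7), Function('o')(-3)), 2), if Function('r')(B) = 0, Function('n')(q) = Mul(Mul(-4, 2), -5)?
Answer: Rational(1, 1600) ≈ 0.00062500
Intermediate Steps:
Function('n')(q) = 40 (Function('n')(q) = Mul(-8, -5) = 40)
Function('o')(g) = Rational(1, 40) (Function('o')(g) = Pow(40, -1) = Rational(1, 40))
Pow(Add(Function('r')(-7), Function('o')(-3)), 2) = Pow(Add(0, Rational(1, 40)), 2) = Pow(Rational(1, 40), 2) = Rational(1, 1600)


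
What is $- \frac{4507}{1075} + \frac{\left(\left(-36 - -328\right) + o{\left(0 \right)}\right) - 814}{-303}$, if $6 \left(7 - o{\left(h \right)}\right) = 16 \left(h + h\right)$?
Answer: $- \frac{811996}{325725} \approx -2.4929$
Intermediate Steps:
$o{\left(h \right)} = 7 - \frac{16 h}{3}$ ($o{\left(h \right)} = 7 - \frac{16 \left(h + h\right)}{6} = 7 - \frac{16 \cdot 2 h}{6} = 7 - \frac{32 h}{6} = 7 - \frac{16 h}{3}$)
$- \frac{4507}{1075} + \frac{\left(\left(-36 - -328\right) + o{\left(0 \right)}\right) - 814}{-303} = - \frac{4507}{1075} + \frac{\left(\left(-36 - -328\right) + \left(7 - 0\right)\right) - 814}{-303} = \left(-4507\right) \frac{1}{1075} + \left(\left(\left(-36 + 328\right) + \left(7 + 0\right)\right) - 814\right) \left(- \frac{1}{303}\right) = - \frac{4507}{1075} + \left(\left(292 + 7\right) - 814\right) \left(- \frac{1}{303}\right) = - \frac{4507}{1075} + \left(299 - 814\right) \left(- \frac{1}{303}\right) = - \frac{4507}{1075} - - \frac{515}{303} = - \frac{4507}{1075} + \frac{515}{303} = - \frac{811996}{325725}$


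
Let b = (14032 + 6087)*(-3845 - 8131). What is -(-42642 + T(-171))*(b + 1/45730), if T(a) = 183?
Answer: -467831155713717621/45730 ≈ -1.0230e+13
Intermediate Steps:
b = -240945144 (b = 20119*(-11976) = -240945144)
-(-42642 + T(-171))*(b + 1/45730) = -(-42642 + 183)*(-240945144 + 1/45730) = -(-42459)*(-240945144 + 1/45730) = -(-42459)*(-11018421435119)/45730 = -1*467831155713717621/45730 = -467831155713717621/45730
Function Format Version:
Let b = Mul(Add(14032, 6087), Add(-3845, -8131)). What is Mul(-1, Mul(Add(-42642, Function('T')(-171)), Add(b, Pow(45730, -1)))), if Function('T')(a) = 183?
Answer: Rational(-467831155713717621, 45730) ≈ -1.0230e+13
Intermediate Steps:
b = -240945144 (b = Mul(20119, -11976) = -240945144)
Mul(-1, Mul(Add(-42642, Function('T')(-171)), Add(b, Pow(45730, -1)))) = Mul(-1, Mul(Add(-42642, 183), Add(-240945144, Pow(45730, -1)))) = Mul(-1, Mul(-42459, Add(-240945144, Rational(1, 45730)))) = Mul(-1, Mul(-42459, Rational(-11018421435119, 45730))) = Mul(-1, Rational(467831155713717621, 45730)) = Rational(-467831155713717621, 45730)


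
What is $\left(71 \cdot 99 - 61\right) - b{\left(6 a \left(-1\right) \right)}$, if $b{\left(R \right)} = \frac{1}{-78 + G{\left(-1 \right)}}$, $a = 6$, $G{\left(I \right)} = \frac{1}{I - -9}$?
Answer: $\frac{4341072}{623} \approx 6968.0$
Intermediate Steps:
$G{\left(I \right)} = \frac{1}{9 + I}$ ($G{\left(I \right)} = \frac{1}{I + 9} = \frac{1}{9 + I}$)
$b{\left(R \right)} = - \frac{8}{623}$ ($b{\left(R \right)} = \frac{1}{-78 + \frac{1}{9 - 1}} = \frac{1}{-78 + \frac{1}{8}} = \frac{1}{- \frac{623}{8}} = - \frac{8}{623}$)
$\left(71 \cdot 99 - 61\right) - b{\left(6 a \left(-1\right) \right)} = \left(71 \cdot 99 - 61\right) - - \frac{8}{623} = \left(7029 - 61\right) + \frac{8}{623} = 6968 + \frac{8}{623} = \frac{4341072}{623}$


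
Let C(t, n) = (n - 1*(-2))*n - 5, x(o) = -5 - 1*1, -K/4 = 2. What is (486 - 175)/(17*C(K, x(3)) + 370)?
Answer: 311/693 ≈ 0.44877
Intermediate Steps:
K = -8 (K = -4*2 = -8)
x(o) = -6 (x(o) = -5 - 1 = -6)
C(t, n) = -5 + n*(2 + n) (C(t, n) = (n + 2)*n - 5 = (2 + n)*n - 5 = n*(2 + n) - 5 = -5 + n*(2 + n))
(486 - 175)/(17*C(K, x(3)) + 370) = (486 - 175)/(17*(-5 + (-6)² + 2*(-6)) + 370) = 311/(17*(-5 + 36 - 12) + 370) = 311/(17*19 + 370) = 311/(323 + 370) = 311/693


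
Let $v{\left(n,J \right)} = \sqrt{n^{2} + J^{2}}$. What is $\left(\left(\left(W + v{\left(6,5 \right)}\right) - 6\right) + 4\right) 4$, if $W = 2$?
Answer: $4 \sqrt{61} \approx 31.241$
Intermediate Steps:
$v{\left(n,J \right)} = \sqrt{J^{2} + n^{2}}$
$\left(\left(\left(W + v{\left(6,5 \right)}\right) - 6\right) + 4\right) 4 = \left(\left(\left(2 + \sqrt{5^{2} + 6^{2}}\right) - 6\right) + 4\right) 4 = \left(\left(\left(2 + \sqrt{25 + 36}\right) - 6\right) + 4\right) 4 = \left(\left(\left(2 + \sqrt{61}\right) - 6\right) + 4\right) 4 = \left(\left(-4 + \sqrt{61}\right) + 4\right) 4 = \sqrt{61} \cdot 4 = 4 \sqrt{61}$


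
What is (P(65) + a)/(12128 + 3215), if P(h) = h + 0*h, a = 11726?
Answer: 11791/15343 ≈ 0.76849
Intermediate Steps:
P(h) = h (P(h) = h + 0 = h)
(P(65) + a)/(12128 + 3215) = (65 + 11726)/(12128 + 3215) = 11791/15343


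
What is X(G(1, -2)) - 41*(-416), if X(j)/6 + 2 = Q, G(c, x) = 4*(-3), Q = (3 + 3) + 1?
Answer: 17086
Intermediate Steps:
Q = 7 (Q = 6 + 1 = 7)
G(c, x) = -12
X(j) = 30 (X(j) = -12 + 6*7 = -12 + 42 = 30)
X(G(1, -2)) - 41*(-416) = 30 - 41*(-416) = 30 + 17056 = 17086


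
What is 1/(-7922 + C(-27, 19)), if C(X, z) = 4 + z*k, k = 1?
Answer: -1/7899 ≈ -0.00012660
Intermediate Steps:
C(X, z) = 4 + z (C(X, z) = 4 + z*1 = 4 + z)
1/(-7922 + C(-27, 19)) = 1/(-7922 + (4 + 19)) = 1/(-7922 + 23) = 1/(-7899) = -1/7899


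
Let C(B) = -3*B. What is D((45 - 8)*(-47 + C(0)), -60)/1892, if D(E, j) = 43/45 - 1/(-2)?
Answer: 131/170280 ≈ 0.00076932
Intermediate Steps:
D(E, j) = 131/90 (D(E, j) = 43*(1/45) - 1*(-½) = 43/45 + ½ = 131/90)
D((45 - 8)*(-47 + C(0)), -60)/1892 = (131/90)/1892 = (131/90)*(1/1892) = 131/170280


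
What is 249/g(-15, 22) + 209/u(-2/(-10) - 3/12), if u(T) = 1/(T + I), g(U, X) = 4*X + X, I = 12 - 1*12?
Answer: -1801/220 ≈ -8.1864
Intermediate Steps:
I = 0 (I = 12 - 12 = 0)
g(U, X) = 5*X
u(T) = 1/T (u(T) = 1/(T + 0) = 1/T)
249/g(-15, 22) + 209/u(-2/(-10) - 3/12) = 249/((5*22)) + 209/(1/(-2/(-10) - 3/12)) = 249/110 + 209/(1/(-2*(-⅒) - 3*1/12)) = 249*(1/110) + 209/(1/(⅕ - ¼)) = 249/110 + 209/(1/(-1/20)) = 249/110 + 209/(-20) = 249/110 + 209*(-1/20) = 249/110 - 209/20 = -1801/220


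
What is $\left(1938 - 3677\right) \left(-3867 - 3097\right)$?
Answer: $12110396$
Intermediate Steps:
$\left(1938 - 3677\right) \left(-3867 - 3097\right) = \left(-1739\right) \left(-6964\right) = 12110396$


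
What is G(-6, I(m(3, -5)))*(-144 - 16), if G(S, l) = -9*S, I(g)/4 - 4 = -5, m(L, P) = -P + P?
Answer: -8640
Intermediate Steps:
m(L, P) = 0
I(g) = -4 (I(g) = 16 + 4*(-5) = 16 - 20 = -4)
G(-6, I(m(3, -5)))*(-144 - 16) = (-9*(-6))*(-144 - 16) = 54*(-160) = -8640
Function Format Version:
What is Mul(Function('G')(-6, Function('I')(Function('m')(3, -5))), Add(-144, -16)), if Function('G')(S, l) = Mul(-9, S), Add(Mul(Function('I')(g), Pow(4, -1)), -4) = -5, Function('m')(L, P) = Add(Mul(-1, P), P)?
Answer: -8640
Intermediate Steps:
Function('m')(L, P) = 0
Function('I')(g) = -4 (Function('I')(g) = Add(16, Mul(4, -5)) = Add(16, -20) = -4)
Mul(Function('G')(-6, Function('I')(Function('m')(3, -5))), Add(-144, -16)) = Mul(Mul(-9, -6), Add(-144, -16)) = Mul(54, -160) = -8640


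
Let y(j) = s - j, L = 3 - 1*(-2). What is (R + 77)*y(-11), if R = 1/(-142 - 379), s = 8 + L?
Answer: 962784/521 ≈ 1848.0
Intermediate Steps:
L = 5 (L = 3 + 2 = 5)
s = 13 (s = 8 + 5 = 13)
y(j) = 13 - j
R = -1/521 (R = 1/(-521) = -1/521 ≈ -0.0019194)
(R + 77)*y(-11) = (-1/521 + 77)*(13 - 1*(-11)) = 40116*(13 + 11)/521 = (40116/521)*24 = 962784/521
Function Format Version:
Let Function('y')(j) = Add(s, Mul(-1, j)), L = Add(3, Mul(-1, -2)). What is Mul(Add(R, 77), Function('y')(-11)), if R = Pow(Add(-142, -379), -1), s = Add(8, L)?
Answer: Rational(962784, 521) ≈ 1848.0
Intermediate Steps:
L = 5 (L = Add(3, 2) = 5)
s = 13 (s = Add(8, 5) = 13)
Function('y')(j) = Add(13, Mul(-1, j))
R = Rational(-1, 521) (R = Pow(-521, -1) = Rational(-1, 521) ≈ -0.0019194)
Mul(Add(R, 77), Function('y')(-11)) = Mul(Add(Rational(-1, 521), 77), Add(13, Mul(-1, -11))) = Mul(Rational(40116, 521), Add(13, 11)) = Mul(Rational(40116, 521), 24) = Rational(962784, 521)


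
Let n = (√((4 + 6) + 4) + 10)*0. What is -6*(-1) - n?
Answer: 6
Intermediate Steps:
n = 0 (n = (√(10 + 4) + 10)*0 = (√14 + 10)*0 = (10 + √14)*0 = 0)
-6*(-1) - n = -6*(-1) - 1*0 = 6 + 0 = 6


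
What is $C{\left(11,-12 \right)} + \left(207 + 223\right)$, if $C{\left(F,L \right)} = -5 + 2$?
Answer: $427$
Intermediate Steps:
$C{\left(F,L \right)} = -3$
$C{\left(11,-12 \right)} + \left(207 + 223\right) = -3 + \left(207 + 223\right) = -3 + 430 = 427$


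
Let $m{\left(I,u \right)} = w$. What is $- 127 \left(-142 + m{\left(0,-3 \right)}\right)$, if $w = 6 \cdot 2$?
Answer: $16510$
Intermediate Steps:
$w = 12$
$m{\left(I,u \right)} = 12$
$- 127 \left(-142 + m{\left(0,-3 \right)}\right) = - 127 \left(-142 + 12\right) = \left(-127\right) \left(-130\right) = 16510$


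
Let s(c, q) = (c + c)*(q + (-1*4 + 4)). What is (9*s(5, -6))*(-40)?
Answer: 21600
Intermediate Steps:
s(c, q) = 2*c*q (s(c, q) = (2*c)*(q + (-4 + 4)) = (2*c)*(q + 0) = (2*c)*q = 2*c*q)
(9*s(5, -6))*(-40) = (9*(2*5*(-6)))*(-40) = (9*(-60))*(-40) = -540*(-40) = 21600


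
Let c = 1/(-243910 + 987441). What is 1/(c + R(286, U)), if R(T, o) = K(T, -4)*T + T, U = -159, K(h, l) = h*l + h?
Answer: -743531/182240935161 ≈ -4.0799e-6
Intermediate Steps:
K(h, l) = h + h*l
c = 1/743531 ≈ 1.3449e-6
R(T, o) = T - 3*T² (R(T, o) = (T*(1 - 4))*T + T = (T*(-3))*T + T = (-3*T)*T + T = -3*T² + T = T - 3*T²)
1/(c + R(286, U)) = 1/(1/743531 + 286*(1 - 3*286)) = 1/(1/743531 + 286*(1 - 858)) = 1/(1/743531 + 286*(-857)) = 1/(1/743531 - 245102) = 1/(-182240935161/743531) = -743531/182240935161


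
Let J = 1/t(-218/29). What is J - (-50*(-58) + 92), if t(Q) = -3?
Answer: -8977/3 ≈ -2992.3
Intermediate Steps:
J = -⅓ (J = 1/(-3) = -⅓ ≈ -0.33333)
J - (-50*(-58) + 92) = -⅓ - (-50*(-58) + 92) = -⅓ - (2900 + 92) = -⅓ - 1*2992 = -⅓ - 2992 = -8977/3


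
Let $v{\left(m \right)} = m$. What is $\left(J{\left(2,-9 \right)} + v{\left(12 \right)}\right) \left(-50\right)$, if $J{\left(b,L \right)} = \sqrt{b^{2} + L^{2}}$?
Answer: $-600 - 50 \sqrt{85} \approx -1061.0$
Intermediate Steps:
$J{\left(b,L \right)} = \sqrt{L^{2} + b^{2}}$
$\left(J{\left(2,-9 \right)} + v{\left(12 \right)}\right) \left(-50\right) = \left(\sqrt{\left(-9\right)^{2} + 2^{2}} + 12\right) \left(-50\right) = \left(\sqrt{81 + 4} + 12\right) \left(-50\right) = \left(\sqrt{85} + 12\right) \left(-50\right) = \left(12 + \sqrt{85}\right) \left(-50\right) = -600 - 50 \sqrt{85}$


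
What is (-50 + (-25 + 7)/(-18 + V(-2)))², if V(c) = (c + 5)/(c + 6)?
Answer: 1267876/529 ≈ 2396.7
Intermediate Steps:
V(c) = (5 + c)/(6 + c)
(-50 + (-25 + 7)/(-18 + V(-2)))² = (-50 + (-25 + 7)/(-18 + (5 - 2)/(6 - 2)))² = (-50 - 18/(-18 + 3/4))² = (-50 - 18/(-18 + (¼)*3))² = (-50 - 18/(-18 + ¾))² = (-50 - 18/(-69/4))² = (-50 - 18*(-4/69))² = (-50 + 24/23)² = (-1126/23)² = 1267876/529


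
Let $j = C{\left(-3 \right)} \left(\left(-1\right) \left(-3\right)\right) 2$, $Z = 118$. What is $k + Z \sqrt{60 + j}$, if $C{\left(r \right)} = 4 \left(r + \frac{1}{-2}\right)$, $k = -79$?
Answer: $-79 + 236 i \sqrt{6} \approx -79.0 + 578.08 i$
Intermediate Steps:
$C{\left(r \right)} = -2 + 4 r$ ($C{\left(r \right)} = 4 \left(r - \frac{1}{2}\right) = 4 \left(- \frac{1}{2} + r\right) = -2 + 4 r$)
$j = -84$ ($j = \left(-2 + 4 \left(-3\right)\right) \left(\left(-1\right) \left(-3\right)\right) 2 = \left(-2 - 12\right) 3 \cdot 2 = \left(-14\right) 3 \cdot 2 = \left(-42\right) 2 = -84$)
$k + Z \sqrt{60 + j} = -79 + 118 \sqrt{60 - 84} = -79 + 118 \sqrt{-24} = -79 + 118 \cdot 2 i \sqrt{6} = -79 + 236 i \sqrt{6}$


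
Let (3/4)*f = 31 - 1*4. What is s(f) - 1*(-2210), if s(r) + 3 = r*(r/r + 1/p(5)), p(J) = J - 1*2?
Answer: 2255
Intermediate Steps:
p(J) = -2 + J (p(J) = J - 2 = -2 + J)
f = 36 (f = 4*(31 - 1*4)/3 = 4*(31 - 4)/3 = (4/3)*27 = 36)
s(r) = -3 + 4*r/3 (s(r) = -3 + r*(r/r + 1/(-2 + 5)) = -3 + r*(1 + 1/3) = -3 + r*(4/3) = -3 + 4*r/3)
s(f) - 1*(-2210) = (-3 + (4/3)*36) - 1*(-2210) = (-3 + 48) + 2210 = 45 + 2210 = 2255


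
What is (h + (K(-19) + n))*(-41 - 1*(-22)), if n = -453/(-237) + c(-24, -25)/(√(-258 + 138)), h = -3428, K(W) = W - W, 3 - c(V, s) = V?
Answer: 5142559/79 + 171*I*√30/20 ≈ 65096.0 + 46.83*I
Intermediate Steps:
c(V, s) = 3 - V
K(W) = 0
n = 151/79 - 9*I*√30/20 (n = -453/(-237) + (3 - 1*(-24))/(√(-258 + 138)) = -453*(-1/237) + (3 + 24)/(√(-120)) = 151/79 + 27/((2*I*√30)) = 151/79 + 27*(-I*√30/60) = 151/79 - 9*I*√30/20 ≈ 1.9114 - 2.4648*I)
(h + (K(-19) + n))*(-41 - 1*(-22)) = (-3428 + (0 + (151/79 - 9*I*√30/20)))*(-41 - 1*(-22)) = (-3428 + (151/79 - 9*I*√30/20))*(-41 + 22) = (-270661/79 - 9*I*√30/20)*(-19) = 5142559/79 + 171*I*√30/20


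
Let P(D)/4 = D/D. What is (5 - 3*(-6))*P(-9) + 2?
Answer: 94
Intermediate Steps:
P(D) = 4 (P(D) = 4*(D/D) = 4*1 = 4)
(5 - 3*(-6))*P(-9) + 2 = (5 - 3*(-6))*4 + 2 = (5 + 18)*4 + 2 = 23*4 + 2 = 92 + 2 = 94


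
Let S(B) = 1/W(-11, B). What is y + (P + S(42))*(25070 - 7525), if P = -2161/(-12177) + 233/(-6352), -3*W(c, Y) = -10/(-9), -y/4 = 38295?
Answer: -1392842120251/7031664 ≈ -1.9808e+5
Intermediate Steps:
y = -153180 (y = -4*38295 = -153180)
W(c, Y) = -10/27 (W(c, Y) = -(-10)/(3*(-9)) = -(-10)*(-1)/(3*9) = -⅓*10/9 = -10/27)
P = 10889431/77348304 (P = -2161*(-1/12177) + 233*(-1/6352) = 2161/12177 - 233/6352 = 10889431/77348304 ≈ 0.14078)
S(B) = -27/10 (S(B) = 1/(-10/27) = -27/10)
y + (P + S(42))*(25070 - 7525) = -153180 + (10889431/77348304 - 27/10)*(25070 - 7525) = -153180 - 989754949/386741520*17545 = -153180 - 315731828731/7031664 = -1392842120251/7031664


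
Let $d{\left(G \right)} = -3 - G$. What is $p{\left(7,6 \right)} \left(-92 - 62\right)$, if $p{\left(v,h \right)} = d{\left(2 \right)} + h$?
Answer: $-154$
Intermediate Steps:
$p{\left(v,h \right)} = -5 + h$ ($p{\left(v,h \right)} = \left(-3 - 2\right) + h = -5 + h$)
$p{\left(7,6 \right)} \left(-92 - 62\right) = \left(-5 + 6\right) \left(-92 - 62\right) = 1 \left(-154\right) = -154$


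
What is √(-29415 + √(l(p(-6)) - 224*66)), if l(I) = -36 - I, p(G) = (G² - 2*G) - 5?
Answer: √(-29415 + I*√14863) ≈ 0.3554 + 171.51*I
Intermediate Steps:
p(G) = -5 + G² - 2*G
√(-29415 + √(l(p(-6)) - 224*66)) = √(-29415 + √((-36 - (-5 + (-6)² - 2*(-6))) - 224*66)) = √(-29415 + √((-36 - (-5 + 36 + 12)) - 14784)) = √(-29415 + √((-36 - 1*43) - 14784)) = √(-29415 + √((-36 - 43) - 14784)) = √(-29415 + √(-79 - 14784)) = √(-29415 + √(-14863)) = √(-29415 + I*√14863)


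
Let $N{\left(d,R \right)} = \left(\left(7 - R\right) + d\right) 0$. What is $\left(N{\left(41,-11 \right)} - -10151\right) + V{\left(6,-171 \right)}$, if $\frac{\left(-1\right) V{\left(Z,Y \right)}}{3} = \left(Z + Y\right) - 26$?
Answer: $10724$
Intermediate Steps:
$N{\left(d,R \right)} = 0$ ($N{\left(d,R \right)} = \left(7 + d - R\right) 0 = 0$)
$V{\left(Z,Y \right)} = 78 - 3 Y - 3 Z$ ($V{\left(Z,Y \right)} = - 3 \left(\left(Z + Y\right) - 26\right) = - 3 \left(\left(Y + Z\right) - 26\right) = - 3 \left(-26 + Y + Z\right) = 78 - 3 Y - 3 Z$)
$\left(N{\left(41,-11 \right)} - -10151\right) + V{\left(6,-171 \right)} = \left(0 - -10151\right) - -573 = \left(0 + 10151\right) + \left(78 + 513 - 18\right) = 10151 + 573 = 10724$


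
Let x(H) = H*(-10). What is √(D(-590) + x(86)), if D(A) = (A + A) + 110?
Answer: I*√1930 ≈ 43.932*I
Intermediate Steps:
x(H) = -10*H
D(A) = 110 + 2*A (D(A) = 2*A + 110 = 110 + 2*A)
√(D(-590) + x(86)) = √((110 + 2*(-590)) - 10*86) = √((110 - 1180) - 860) = √(-1070 - 860) = √(-1930) = I*√1930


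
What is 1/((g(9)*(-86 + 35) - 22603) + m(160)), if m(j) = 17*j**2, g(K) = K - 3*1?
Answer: 1/412291 ≈ 2.4255e-6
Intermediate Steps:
g(K) = -3 + K (g(K) = K - 3 = -3 + K)
1/((g(9)*(-86 + 35) - 22603) + m(160)) = 1/(((-3 + 9)*(-86 + 35) - 22603) + 17*160**2) = 1/((6*(-51) - 22603) + 17*25600) = 1/((-306 - 22603) + 435200) = 1/(-22909 + 435200) = 1/412291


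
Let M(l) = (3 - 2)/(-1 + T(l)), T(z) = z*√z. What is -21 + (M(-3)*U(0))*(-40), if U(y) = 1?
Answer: -137/7 - 30*I*√3/7 ≈ -19.571 - 7.4231*I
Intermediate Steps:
T(z) = z^(3/2)
M(l) = 1/(-1 + l^(3/2)) (M(l) = (3 - 2)/(-1 + l^(3/2)) = 1/(-1 + l^(3/2)))
-21 + (M(-3)*U(0))*(-40) = -21 + (1/(-1 + (-3)^(3/2)))*(-40) = -21 + (1/(-1 - 3*I*√3))*(-40) = -21 - 40/(-1 - 3*I*√3)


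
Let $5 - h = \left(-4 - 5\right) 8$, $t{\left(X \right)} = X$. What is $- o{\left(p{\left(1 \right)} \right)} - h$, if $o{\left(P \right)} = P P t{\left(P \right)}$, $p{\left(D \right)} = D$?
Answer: $-78$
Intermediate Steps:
$o{\left(P \right)} = P^{3}$ ($o{\left(P \right)} = P P P = P^{2} P = P^{3}$)
$h = 77$ ($h = 5 - \left(-4 - 5\right) 8 = 5 - \left(-9\right) 8 = 5 - -72 = 5 + 72 = 77$)
$- o{\left(p{\left(1 \right)} \right)} - h = - 1^{3} - 77 = \left(-1\right) 1 - 77 = -1 - 77 = -78$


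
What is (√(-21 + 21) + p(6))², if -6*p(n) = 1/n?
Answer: 1/1296 ≈ 0.00077160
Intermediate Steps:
p(n) = -1/(6*n)
(√(-21 + 21) + p(6))² = (√(-21 + 21) - ⅙/6)² = (√0 - ⅙*⅙)² = (0 - 1/36)² = (-1/36)² = 1/1296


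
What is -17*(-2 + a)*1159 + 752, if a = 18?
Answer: -314496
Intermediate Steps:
-17*(-2 + a)*1159 + 752 = -17*(-2 + 18)*1159 + 752 = -17*16*1159 + 752 = -272*1159 + 752 = -315248 + 752 = -314496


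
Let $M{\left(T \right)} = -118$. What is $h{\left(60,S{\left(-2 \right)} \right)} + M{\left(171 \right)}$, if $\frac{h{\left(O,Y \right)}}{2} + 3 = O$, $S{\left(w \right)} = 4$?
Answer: $-4$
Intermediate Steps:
$h{\left(O,Y \right)} = -6 + 2 O$
$h{\left(60,S{\left(-2 \right)} \right)} + M{\left(171 \right)} = \left(-6 + 2 \cdot 60\right) - 118 = \left(-6 + 120\right) - 118 = 114 - 118 = -4$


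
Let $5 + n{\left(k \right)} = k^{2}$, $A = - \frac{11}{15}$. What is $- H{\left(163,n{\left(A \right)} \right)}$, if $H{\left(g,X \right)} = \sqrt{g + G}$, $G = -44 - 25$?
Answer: $- \sqrt{94} \approx -9.6954$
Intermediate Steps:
$A = - \frac{11}{15}$ ($A = \left(-11\right) \frac{1}{15} = - \frac{11}{15} \approx -0.73333$)
$G = -69$
$n{\left(k \right)} = -5 + k^{2}$
$H{\left(g,X \right)} = \sqrt{-69 + g}$ ($H{\left(g,X \right)} = \sqrt{g - 69} = \sqrt{-69 + g}$)
$- H{\left(163,n{\left(A \right)} \right)} = - \sqrt{-69 + 163} = - \sqrt{94}$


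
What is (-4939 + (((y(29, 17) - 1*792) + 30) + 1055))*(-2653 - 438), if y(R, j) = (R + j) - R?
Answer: 14308239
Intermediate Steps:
y(R, j) = j
(-4939 + (((y(29, 17) - 1*792) + 30) + 1055))*(-2653 - 438) = (-4939 + (((17 - 1*792) + 30) + 1055))*(-2653 - 438) = (-4939 + (((17 - 792) + 30) + 1055))*(-3091) = (-4939 + ((-775 + 30) + 1055))*(-3091) = (-4939 + (-745 + 1055))*(-3091) = (-4939 + 310)*(-3091) = -4629*(-3091) = 14308239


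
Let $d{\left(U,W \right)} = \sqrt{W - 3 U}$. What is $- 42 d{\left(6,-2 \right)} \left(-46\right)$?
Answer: $3864 i \sqrt{5} \approx 8640.2 i$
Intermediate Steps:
$- 42 d{\left(6,-2 \right)} \left(-46\right) = - 42 \sqrt{-2 - 18} \left(-46\right) = - 42 \sqrt{-20} \left(-46\right) = - 42 \cdot 2 i \sqrt{5} \left(-46\right) = - 84 i \sqrt{5} \left(-46\right) = 3864 i \sqrt{5}$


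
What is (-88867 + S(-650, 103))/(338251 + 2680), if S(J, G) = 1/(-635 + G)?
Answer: -47277245/181375292 ≈ -0.26066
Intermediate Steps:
(-88867 + S(-650, 103))/(338251 + 2680) = (-88867 + 1/(-635 + 103))/(338251 + 2680) = (-88867 + 1/(-532))/340931 = (-88867 - 1/532)*(1/340931) = -47277245/532*1/340931 = -47277245/181375292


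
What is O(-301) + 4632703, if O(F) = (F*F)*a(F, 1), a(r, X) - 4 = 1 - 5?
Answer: 4632703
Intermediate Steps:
a(r, X) = 0 (a(r, X) = 4 + (1 - 5) = 4 - 4 = 0)
O(F) = 0 (O(F) = (F*F)*0 = F**2*0 = 0)
O(-301) + 4632703 = 0 + 4632703 = 4632703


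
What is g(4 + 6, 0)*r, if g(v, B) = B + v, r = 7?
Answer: 70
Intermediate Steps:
g(4 + 6, 0)*r = (0 + (4 + 6))*7 = (0 + 10)*7 = 10*7 = 70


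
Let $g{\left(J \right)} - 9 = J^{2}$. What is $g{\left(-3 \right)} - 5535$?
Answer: $-5517$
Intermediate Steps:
$g{\left(J \right)} = 9 + J^{2}$
$g{\left(-3 \right)} - 5535 = \left(9 + \left(-3\right)^{2}\right) - 5535 = \left(9 + 9\right) - 5535 = 18 - 5535 = -5517$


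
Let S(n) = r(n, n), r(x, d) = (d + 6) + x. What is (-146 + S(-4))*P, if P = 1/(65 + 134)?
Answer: -148/199 ≈ -0.74372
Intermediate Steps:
P = 1/199 ≈ 0.0050251
r(x, d) = 6 + d + x (r(x, d) = (6 + d) + x = 6 + d + x)
S(n) = 6 + 2*n (S(n) = 6 + n + n = 6 + 2*n)
(-146 + S(-4))*P = (-146 + (6 + 2*(-4)))*(1/199) = (-146 + (6 - 8))*(1/199) = (-146 - 2)*(1/199) = -148*1/199 = -148/199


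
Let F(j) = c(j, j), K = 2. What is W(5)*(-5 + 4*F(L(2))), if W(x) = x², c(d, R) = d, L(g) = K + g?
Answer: 275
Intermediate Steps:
L(g) = 2 + g
F(j) = j
W(5)*(-5 + 4*F(L(2))) = 5²*(-5 + 4*(2 + 2)) = 25*(-5 + 4*4) = 25*(-5 + 16) = 25*11 = 275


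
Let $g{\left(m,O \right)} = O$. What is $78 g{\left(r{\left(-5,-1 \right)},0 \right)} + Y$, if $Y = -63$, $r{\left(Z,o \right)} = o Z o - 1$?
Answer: $-63$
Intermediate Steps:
$r{\left(Z,o \right)} = -1 + Z o^{2}$ ($r{\left(Z,o \right)} = Z o o - 1 = Z o^{2} - 1 = -1 + Z o^{2}$)
$78 g{\left(r{\left(-5,-1 \right)},0 \right)} + Y = 78 \cdot 0 - 63 = 0 - 63 = -63$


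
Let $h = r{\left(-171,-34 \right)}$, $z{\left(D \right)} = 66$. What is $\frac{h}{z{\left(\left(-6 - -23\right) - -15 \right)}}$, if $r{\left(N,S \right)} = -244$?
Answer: $- \frac{122}{33} \approx -3.697$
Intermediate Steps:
$h = -244$
$\frac{h}{z{\left(\left(-6 - -23\right) - -15 \right)}} = - \frac{244}{66} = \left(-244\right) \frac{1}{66} = - \frac{122}{33}$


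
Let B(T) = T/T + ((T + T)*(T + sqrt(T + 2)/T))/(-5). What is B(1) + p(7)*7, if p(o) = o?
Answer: 248/5 - 2*sqrt(3)/5 ≈ 48.907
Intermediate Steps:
B(T) = 1 - 2*T*(T + sqrt(2 + T)/T)/5 (B(T) = 1 + ((2*T)*(T + sqrt(2 + T)/T))*(-1/5) = 1 + (2*T*(T + sqrt(2 + T)/T))*(-1/5) = 1 - 2*T*(T + sqrt(2 + T)/T)/5)
B(1) + p(7)*7 = (1 - 2/5*1**2 - 2*sqrt(2 + 1)/5) + 7*7 = (1 - 2/5*1 - 2*sqrt(3)/5) + 49 = (1 - 2/5 - 2*sqrt(3)/5) + 49 = (3/5 - 2*sqrt(3)/5) + 49 = 248/5 - 2*sqrt(3)/5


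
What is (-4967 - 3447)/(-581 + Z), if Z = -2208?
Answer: 8414/2789 ≈ 3.0169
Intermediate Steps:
(-4967 - 3447)/(-581 + Z) = (-4967 - 3447)/(-581 - 2208) = -8414/(-2789) = -8414*(-1/2789) = 8414/2789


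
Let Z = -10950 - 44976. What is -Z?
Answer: 55926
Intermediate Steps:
Z = -55926
-Z = -1*(-55926) = 55926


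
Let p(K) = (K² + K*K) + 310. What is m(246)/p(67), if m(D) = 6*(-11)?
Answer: -11/1548 ≈ -0.0071059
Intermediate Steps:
p(K) = 310 + 2*K² (p(K) = (K² + K²) + 310 = 2*K² + 310 = 310 + 2*K²)
m(D) = -66
m(246)/p(67) = -66/(310 + 2*67²) = -66/(310 + 2*4489) = -66/(310 + 8978) = -66/9288 = -66*1/9288 = -11/1548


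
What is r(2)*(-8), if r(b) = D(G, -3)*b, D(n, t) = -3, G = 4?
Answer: 48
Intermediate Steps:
r(b) = -3*b
r(2)*(-8) = -3*2*(-8) = -6*(-8) = 48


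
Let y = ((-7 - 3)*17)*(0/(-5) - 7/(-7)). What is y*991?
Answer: -168470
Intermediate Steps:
y = -170 (y = (-10*17)*(0*(-1/5) - 7*(-1/7)) = -170*(0 + 1) = -170*1 = -170)
y*991 = -170*991 = -168470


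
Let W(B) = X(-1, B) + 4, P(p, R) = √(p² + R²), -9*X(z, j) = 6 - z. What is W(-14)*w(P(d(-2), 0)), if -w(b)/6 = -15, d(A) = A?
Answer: 290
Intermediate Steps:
X(z, j) = -⅔ + z/9 (X(z, j) = -(6 - z)/9 = -⅔ + z/9)
P(p, R) = √(R² + p²)
w(b) = 90 (w(b) = -6*(-15) = 90)
W(B) = 29/9 (W(B) = (-⅔ + (⅑)*(-1)) + 4 = (-⅔ - ⅑) + 4 = -7/9 + 4 = 29/9)
W(-14)*w(P(d(-2), 0)) = (29/9)*90 = 290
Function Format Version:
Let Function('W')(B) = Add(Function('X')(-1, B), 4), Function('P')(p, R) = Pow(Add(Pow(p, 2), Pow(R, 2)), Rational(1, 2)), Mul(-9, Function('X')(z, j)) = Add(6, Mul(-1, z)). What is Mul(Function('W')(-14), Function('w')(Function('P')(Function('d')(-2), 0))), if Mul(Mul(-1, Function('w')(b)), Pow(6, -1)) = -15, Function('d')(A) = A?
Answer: 290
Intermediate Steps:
Function('X')(z, j) = Add(Rational(-2, 3), Mul(Rational(1, 9), z)) (Function('X')(z, j) = Mul(Rational(-1, 9), Add(6, Mul(-1, z))) = Add(Rational(-2, 3), Mul(Rational(1, 9), z)))
Function('P')(p, R) = Pow(Add(Pow(R, 2), Pow(p, 2)), Rational(1, 2))
Function('w')(b) = 90 (Function('w')(b) = Mul(-6, -15) = 90)
Function('W')(B) = Rational(29, 9) (Function('W')(B) = Add(Add(Rational(-2, 3), Mul(Rational(1, 9), -1)), 4) = Add(Add(Rational(-2, 3), Rational(-1, 9)), 4) = Add(Rational(-7, 9), 4) = Rational(29, 9))
Mul(Function('W')(-14), Function('w')(Function('P')(Function('d')(-2), 0))) = Mul(Rational(29, 9), 90) = 290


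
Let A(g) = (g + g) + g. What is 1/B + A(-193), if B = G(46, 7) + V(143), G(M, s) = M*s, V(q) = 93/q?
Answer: -26714338/46139 ≈ -579.00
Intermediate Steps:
A(g) = 3*g (A(g) = 2*g + g = 3*g)
B = 46139/143 (B = 46*7 + 93/143 = 322 + 93*(1/143) = 322 + 93/143 = 46139/143 ≈ 322.65)
1/B + A(-193) = 1/(46139/143) + 3*(-193) = 143/46139 - 579 = -26714338/46139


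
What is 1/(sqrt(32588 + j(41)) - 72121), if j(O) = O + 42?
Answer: -72121/5201405970 - sqrt(32671)/5201405970 ≈ -1.3900e-5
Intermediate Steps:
j(O) = 42 + O
1/(sqrt(32588 + j(41)) - 72121) = 1/(sqrt(32588 + (42 + 41)) - 72121) = 1/(sqrt(32588 + 83) - 72121) = 1/(sqrt(32671) - 72121) = 1/(-72121 + sqrt(32671))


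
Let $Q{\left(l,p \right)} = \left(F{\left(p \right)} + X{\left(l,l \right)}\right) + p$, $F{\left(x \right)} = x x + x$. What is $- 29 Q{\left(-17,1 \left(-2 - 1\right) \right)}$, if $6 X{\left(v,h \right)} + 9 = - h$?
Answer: $- \frac{377}{3} \approx -125.67$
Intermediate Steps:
$X{\left(v,h \right)} = - \frac{3}{2} - \frac{h}{6}$ ($X{\left(v,h \right)} = - \frac{3}{2} + \frac{\left(-1\right) h}{6} = - \frac{3}{2} - \frac{h}{6}$)
$F{\left(x \right)} = x + x^{2}$ ($F{\left(x \right)} = x^{2} + x = x + x^{2}$)
$Q{\left(l,p \right)} = - \frac{3}{2} + p - \frac{l}{6} + p \left(1 + p\right)$ ($Q{\left(l,p \right)} = \left(p \left(1 + p\right) - \left(\frac{3}{2} + \frac{l}{6}\right)\right) + p = \left(- \frac{3}{2} - \frac{l}{6} + p \left(1 + p\right)\right) + p = - \frac{3}{2} + p - \frac{l}{6} + p \left(1 + p\right)$)
$- 29 Q{\left(-17,1 \left(-2 - 1\right) \right)} = - 29 \left(- \frac{3}{2} + \left(1 \left(-2 - 1\right)\right)^{2} + 2 \cdot 1 \left(-2 - 1\right) - - \frac{17}{6}\right) = - 29 \left(- \frac{3}{2} + \left(1 \left(-3\right)\right)^{2} + 2 \cdot 1 \left(-3\right) + \frac{17}{6}\right) = - 29 \left(- \frac{3}{2} + \left(-3\right)^{2} + 2 \left(-3\right) + \frac{17}{6}\right) = - 29 \left(- \frac{3}{2} + 9 - 6 + \frac{17}{6}\right) = \left(-29\right) \frac{13}{3} = - \frac{377}{3}$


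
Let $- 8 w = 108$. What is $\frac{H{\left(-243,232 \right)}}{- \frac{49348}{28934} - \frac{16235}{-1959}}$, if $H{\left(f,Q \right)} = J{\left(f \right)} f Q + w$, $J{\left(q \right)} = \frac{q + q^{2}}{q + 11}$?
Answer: $\frac{809972764734717}{373070758} \approx 2.1711 \cdot 10^{6}$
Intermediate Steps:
$J{\left(q \right)} = \frac{q + q^{2}}{11 + q}$
$w = - \frac{27}{2}$ ($w = \left(- \frac{1}{8}\right) 108 = - \frac{27}{2} \approx -13.5$)
$H{\left(f,Q \right)} = - \frac{27}{2} + \frac{Q f^{2} \left(1 + f\right)}{11 + f}$ ($H{\left(f,Q \right)} = \frac{f \left(1 + f\right)}{11 + f} f Q - \frac{27}{2} = \frac{f^{2} \left(1 + f\right)}{11 + f} Q - \frac{27}{2} = \frac{Q f^{2} \left(1 + f\right)}{11 + f} - \frac{27}{2} = - \frac{27}{2} + \frac{Q f^{2} \left(1 + f\right)}{11 + f}$)
$\frac{H{\left(-243,232 \right)}}{- \frac{49348}{28934} - \frac{16235}{-1959}} = \frac{\frac{1}{2} \frac{1}{11 - 243} \left(-297 - -6561 + 2 \cdot 232 \left(-243\right)^{2} \left(1 - 243\right)\right)}{- \frac{49348}{28934} - \frac{16235}{-1959}} = \frac{\frac{1}{2} \frac{1}{-232} \left(-297 + 6561 + 2 \cdot 232 \cdot 59049 \left(-242\right)\right)}{\left(-49348\right) \frac{1}{28934} - - \frac{16235}{1959}} = \frac{\frac{1}{2} \left(- \frac{1}{232}\right) \left(-297 + 6561 - 6630494112\right)}{- \frac{24674}{14467} + \frac{16235}{1959}} = \frac{\frac{1}{2} \left(- \frac{1}{232}\right) \left(-6630487848\right)}{\frac{186535379}{28340853}} = \frac{28579689}{2} \cdot \frac{28340853}{186535379} = \frac{809972764734717}{373070758}$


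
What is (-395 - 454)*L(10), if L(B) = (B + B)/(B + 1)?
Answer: -16980/11 ≈ -1543.6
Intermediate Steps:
L(B) = 2*B/(1 + B) (L(B) = (2*B)/(1 + B) = 2*B/(1 + B))
(-395 - 454)*L(10) = (-395 - 454)*(2*10/(1 + 10)) = -1698*10/11 = -849*20/11 = -16980/11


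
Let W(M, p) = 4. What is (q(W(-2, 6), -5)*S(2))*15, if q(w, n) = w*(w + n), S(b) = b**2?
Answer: -240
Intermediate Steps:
q(w, n) = w*(n + w)
(q(W(-2, 6), -5)*S(2))*15 = ((4*(-5 + 4))*2**2)*15 = ((4*(-1))*4)*15 = -4*4*15 = -16*15 = -240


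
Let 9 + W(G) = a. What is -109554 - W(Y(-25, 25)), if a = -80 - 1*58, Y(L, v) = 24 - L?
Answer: -109407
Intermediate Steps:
a = -138 (a = -80 - 58 = -138)
W(G) = -147 (W(G) = -9 - 138 = -147)
-109554 - W(Y(-25, 25)) = -109554 - 1*(-147) = -109554 + 147 = -109407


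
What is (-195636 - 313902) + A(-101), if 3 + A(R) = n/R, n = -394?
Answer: -51463247/101 ≈ -5.0954e+5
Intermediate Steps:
A(R) = -3 - 394/R
(-195636 - 313902) + A(-101) = (-195636 - 313902) + (-3 - 394/(-101)) = -509538 + (-3 - 394*(-1/101)) = -509538 + (-3 + 394/101) = -509538 + 91/101 = -51463247/101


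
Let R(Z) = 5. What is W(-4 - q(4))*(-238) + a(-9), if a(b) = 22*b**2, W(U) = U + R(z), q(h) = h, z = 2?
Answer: 2496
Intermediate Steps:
W(U) = 5 + U (W(U) = U + 5 = 5 + U)
W(-4 - q(4))*(-238) + a(-9) = (5 + (-4 - 1*4))*(-238) + 22*(-9)**2 = (5 + (-4 - 4))*(-238) + 22*81 = (5 - 8)*(-238) + 1782 = -3*(-238) + 1782 = 714 + 1782 = 2496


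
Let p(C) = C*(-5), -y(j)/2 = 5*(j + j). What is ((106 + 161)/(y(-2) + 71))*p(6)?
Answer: -2670/37 ≈ -72.162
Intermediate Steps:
y(j) = -20*j (y(j) = -10*(j + j) = -10*2*j = -20*j)
p(C) = -5*C
((106 + 161)/(y(-2) + 71))*p(6) = ((106 + 161)/(-20*(-2) + 71))*(-5*6) = (267/(40 + 71))*(-30) = (267/111)*(-30) = (267*(1/111))*(-30) = (89/37)*(-30) = -2670/37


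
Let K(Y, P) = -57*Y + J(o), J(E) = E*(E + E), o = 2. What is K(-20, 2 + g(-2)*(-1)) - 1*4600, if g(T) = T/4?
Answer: -3452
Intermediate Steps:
g(T) = T/4 (g(T) = T*(¼) = T/4)
J(E) = 2*E² (J(E) = E*(2*E) = 2*E²)
K(Y, P) = 8 - 57*Y (K(Y, P) = -57*Y + 2*2² = -57*Y + 2*4 = -57*Y + 8 = 8 - 57*Y)
K(-20, 2 + g(-2)*(-1)) - 1*4600 = (8 - 57*(-20)) - 1*4600 = (8 + 1140) - 4600 = 1148 - 4600 = -3452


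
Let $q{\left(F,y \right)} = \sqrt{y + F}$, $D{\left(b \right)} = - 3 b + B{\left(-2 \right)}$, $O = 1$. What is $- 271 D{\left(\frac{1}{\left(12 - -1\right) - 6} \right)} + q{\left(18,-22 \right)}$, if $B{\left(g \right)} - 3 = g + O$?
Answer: $- \frac{2981}{7} + 2 i \approx -425.86 + 2.0 i$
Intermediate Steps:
$B{\left(g \right)} = 4 + g$ ($B{\left(g \right)} = 3 + \left(g + 1\right) = 3 + \left(1 + g\right) = 4 + g$)
$D{\left(b \right)} = 2 - 3 b$ ($D{\left(b \right)} = - 3 b + \left(4 - 2\right) = - 3 b + 2 = 2 - 3 b$)
$q{\left(F,y \right)} = \sqrt{F + y}$
$- 271 D{\left(\frac{1}{\left(12 - -1\right) - 6} \right)} + q{\left(18,-22 \right)} = - 271 \left(2 - \frac{3}{\left(12 - -1\right) - 6}\right) + \sqrt{18 - 22} = - 271 \left(2 - \frac{3}{\left(12 + 1\right) - 6}\right) + \sqrt{-4} = - 271 \left(2 - \frac{3}{13 - 6}\right) + 2 i = - 271 \left(2 - \frac{3}{7}\right) + 2 i = \left(-271\right) \frac{11}{7} + 2 i = - \frac{2981}{7} + 2 i$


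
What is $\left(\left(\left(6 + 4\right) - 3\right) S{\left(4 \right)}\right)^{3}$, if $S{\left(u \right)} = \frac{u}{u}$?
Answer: $343$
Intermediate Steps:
$S{\left(u \right)} = 1$
$\left(\left(\left(6 + 4\right) - 3\right) S{\left(4 \right)}\right)^{3} = \left(\left(\left(6 + 4\right) - 3\right) 1\right)^{3} = \left(\left(10 - 3\right) 1\right)^{3} = \left(7 \cdot 1\right)^{3} = 7^{3} = 343$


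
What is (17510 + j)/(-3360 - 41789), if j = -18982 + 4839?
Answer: -259/3473 ≈ -0.074575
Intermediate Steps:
j = -14143
(17510 + j)/(-3360 - 41789) = (17510 - 14143)/(-3360 - 41789) = 3367/(-45149) = 3367*(-1/45149) = -259/3473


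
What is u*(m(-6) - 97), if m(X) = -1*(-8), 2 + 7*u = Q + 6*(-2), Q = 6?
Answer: 712/7 ≈ 101.71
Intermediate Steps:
u = -8/7 (u = -2/7 + (6 + 6*(-2))/7 = -2/7 + (6 - 12)/7 = -2/7 + (⅐)*(-6) = -2/7 - 6/7 = -8/7 ≈ -1.1429)
m(X) = 8
u*(m(-6) - 97) = -8*(8 - 97)/7 = -8/7*(-89) = 712/7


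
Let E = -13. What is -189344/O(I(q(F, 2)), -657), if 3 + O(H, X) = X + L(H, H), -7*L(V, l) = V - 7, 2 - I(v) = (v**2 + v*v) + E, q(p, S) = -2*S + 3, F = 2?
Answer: 662704/2313 ≈ 286.51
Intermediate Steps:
q(p, S) = 3 - 2*S
I(v) = 15 - 2*v**2 (I(v) = 2 - ((v**2 + v*v) - 13) = 2 - ((v**2 + v**2) - 13) = 2 - (2*v**2 - 13) = 2 - (-13 + 2*v**2) = 2 + (13 - 2*v**2) = 15 - 2*v**2)
L(V, l) = 1 - V/7 (L(V, l) = -(V - 7)/7 = -(-7 + V)/7 = 1 - V/7)
O(H, X) = -2 + X - H/7 (O(H, X) = -3 + (X + (1 - H/7)) = -3 + (1 + X - H/7) = -2 + X - H/7)
-189344/O(I(q(F, 2)), -657) = -189344/(-2 - 657 - (15 - 2*(3 - 2*2)**2)/7) = -189344/(-2 - 657 - (15 - 2*(3 - 4)**2)/7) = -189344/(-2 - 657 - (15 - 2*(-1)**2)/7) = -189344/(-2 - 657 - (15 - 2*1)/7) = -189344/(-2 - 657 - (15 - 2)/7) = -189344/(-2 - 657 - 1/7*13) = -189344/(-2 - 657 - 13/7) = -189344/(-4626/7) = -189344*(-7/4626) = 662704/2313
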